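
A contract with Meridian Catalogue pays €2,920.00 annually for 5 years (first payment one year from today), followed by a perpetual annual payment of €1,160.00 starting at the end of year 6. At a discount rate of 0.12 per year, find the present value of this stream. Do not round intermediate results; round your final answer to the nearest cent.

€16011.07

PV of 5-year annuity: €2,920.00 × [1 − (1+0.12)^−5] / 0.12 = 10525.94651
Perpetuity value at year 5: €1,160.00 / 0.12 = 9666.66667
PV of perpetuity: 9666.66667 / (1+0.12)^5 = 5485.12627
Total PV = 10525.94651 + 5485.12627 = 16011.07278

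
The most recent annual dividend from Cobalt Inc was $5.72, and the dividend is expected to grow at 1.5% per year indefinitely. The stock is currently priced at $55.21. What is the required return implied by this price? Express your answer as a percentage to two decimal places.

12.02%

D₁ = $5.72 × 1.015 = $5.8058
P = D₁/(r − g) ⇒ r = D₁/P + g = $5.8058/$55.21 + 0.015 = 0.105158 + 0.015 = 0.120158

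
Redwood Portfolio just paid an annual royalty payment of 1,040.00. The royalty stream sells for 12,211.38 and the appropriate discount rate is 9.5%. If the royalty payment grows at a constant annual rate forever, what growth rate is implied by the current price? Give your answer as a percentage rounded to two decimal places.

P = D₀(1+g)/(r−g) ⇒ P(r−g) = D₀(1+g) ⇒ g(P+D₀) = P·r − D₀
g = (P·r − D₀)/(P + D₀) = (12,211.38×0.095 − 1,040.00) / (12,211.38 + 1,040.00) = 0.009062

0.91%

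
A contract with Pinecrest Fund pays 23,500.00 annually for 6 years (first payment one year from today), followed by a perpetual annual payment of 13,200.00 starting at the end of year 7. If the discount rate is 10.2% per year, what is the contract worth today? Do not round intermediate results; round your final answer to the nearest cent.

174009.25

PV of 6-year annuity: 23,500.00 × [1 − (1+0.102)^−6] / 0.102 = 101751.53720
Perpetuity value at year 6: 13,200.00 / 0.102 = 129411.76471
PV of perpetuity: 129411.76471 / (1+0.102)^6 = 72257.70977
Total PV = 101751.53720 + 72257.70977 = 174009.24697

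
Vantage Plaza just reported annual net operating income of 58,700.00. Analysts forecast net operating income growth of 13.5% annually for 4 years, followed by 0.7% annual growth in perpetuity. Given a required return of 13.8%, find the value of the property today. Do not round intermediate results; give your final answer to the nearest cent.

679745.53

D_1 = 66624.50000
D_2 = 75618.80750
D_3 = 85827.34651
D_4 = 97414.03829
Terminal value at year 4: TV = D_4×(1+g_2)/(r−g_2) = 98095.93656/0.131 = 748823.94320
P_0 = D_1/(1+r)^1 + D_2/(1+r)^2 + D_3/(1+r)^3 + D_4/(1+r)^4 + TV/(1+r)^4
    = 58545.25483 + 58390.91761 + 58236.98724 + 58083.46267 + 446488.90772 = 679745.53007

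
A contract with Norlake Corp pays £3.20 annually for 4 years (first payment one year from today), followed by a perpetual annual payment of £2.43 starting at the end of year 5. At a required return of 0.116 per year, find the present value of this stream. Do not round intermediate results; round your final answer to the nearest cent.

PV of 4-year annuity: £3.20 × [1 − (1+0.116)^−4] / 0.116 = 9.80197
Perpetuity value at year 4: £2.43 / 0.116 = 20.94828
PV of perpetuity: 20.94828 / (1+0.116)^4 = 13.50490
Total PV = 9.80197 + 13.50490 = 23.30688

£23.31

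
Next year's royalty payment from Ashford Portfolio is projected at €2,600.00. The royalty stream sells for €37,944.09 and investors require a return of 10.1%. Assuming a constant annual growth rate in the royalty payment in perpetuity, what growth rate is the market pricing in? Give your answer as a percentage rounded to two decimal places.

3.25%

P = D₁/(r−g) ⇒ g = r − D₁/P = 0.101 − €2,600.00/€37,944.09 = 0.032478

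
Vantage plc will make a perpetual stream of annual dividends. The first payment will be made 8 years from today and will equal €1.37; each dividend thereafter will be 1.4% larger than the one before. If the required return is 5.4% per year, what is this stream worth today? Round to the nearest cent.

€23.70

Value at end of year 7: C₁ / (r − g) = €1.37 / (0.054 − 0.014) = €34.2500
Discount to today: PV = €34.2500 / (1 + 0.054)^7 = €34.2500 / 1.445055 = €23.70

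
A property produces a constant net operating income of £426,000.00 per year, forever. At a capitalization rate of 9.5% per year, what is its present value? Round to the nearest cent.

£4484210.53

Level perpetuity: PV = C / r = £426,000.00 / 0.095 = £4,484,210.53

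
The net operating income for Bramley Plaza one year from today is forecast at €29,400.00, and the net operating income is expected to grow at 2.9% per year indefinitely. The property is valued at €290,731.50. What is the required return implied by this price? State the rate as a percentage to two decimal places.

P = D₁/(r − g) ⇒ r = D₁/P + g = €29,400.0000/€290,731.50 + 0.029 = 0.101124 + 0.029 = 0.130124

13.01%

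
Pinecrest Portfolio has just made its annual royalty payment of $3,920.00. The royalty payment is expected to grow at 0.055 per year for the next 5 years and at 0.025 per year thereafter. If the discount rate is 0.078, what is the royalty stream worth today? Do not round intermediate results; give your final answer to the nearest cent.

D_1 = 4135.60000
D_2 = 4363.05800
D_3 = 4603.02619
D_4 = 4856.19263
D_5 = 5123.28323
Terminal value at year 5: TV = D_5×(1+g_2)/(r−g_2) = 5251.36531/0.053 = 99082.36426
P_0 = D_1/(1+r)^1 + D_2/(1+r)^2 + D_3/(1+r)^3 + D_4/(1+r)^4 + D_5/(1+r)^5 + TV/(1+r)^5
    = 3836.36364 + 3754.51172 + 3674.40618 + 3596.00976 + 3519.28599 + 68061.66306 = 86442.24036

$86442.24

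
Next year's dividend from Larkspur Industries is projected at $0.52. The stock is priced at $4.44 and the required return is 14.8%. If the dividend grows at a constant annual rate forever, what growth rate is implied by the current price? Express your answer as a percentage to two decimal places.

3.09%

P = D₁/(r−g) ⇒ g = r − D₁/P = 0.148 − $0.52/$4.44 = 0.030883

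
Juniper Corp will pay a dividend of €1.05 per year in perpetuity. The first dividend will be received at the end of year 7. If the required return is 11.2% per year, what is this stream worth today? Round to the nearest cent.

€4.96

Value at end of year 6: C / r = €1.05 / 0.112 = €9.3750
Discount to today: PV = €9.3750 / (1 + 0.112)^6 = €9.3750 / 1.890727 = €4.96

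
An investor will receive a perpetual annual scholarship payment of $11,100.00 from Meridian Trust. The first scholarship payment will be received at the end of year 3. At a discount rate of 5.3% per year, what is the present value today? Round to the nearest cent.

$188881.91

Value at end of year 2: C / r = $11,100.00 / 0.053 = $209,433.9623
Discount to today: PV = $209,433.9623 / (1 + 0.053)^2 = $209,433.9623 / 1.108809 = $188,881.91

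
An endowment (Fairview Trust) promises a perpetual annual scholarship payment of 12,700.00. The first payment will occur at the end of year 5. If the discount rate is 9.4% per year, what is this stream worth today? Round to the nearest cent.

Value at end of year 4: C / r = 12,700.00 / 0.094 = 135,106.3830
Discount to today: PV = 135,106.3830 / (1 + 0.094)^4 = 135,106.3830 / 1.432416 = 94,320.61

94320.61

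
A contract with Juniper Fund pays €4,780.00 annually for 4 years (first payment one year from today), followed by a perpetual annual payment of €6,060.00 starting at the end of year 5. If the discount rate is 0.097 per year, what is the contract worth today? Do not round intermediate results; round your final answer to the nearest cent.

€58390.31

PV of 4-year annuity: €4,780.00 × [1 − (1+0.097)^−4] / 0.097 = 15250.88112
Perpetuity value at year 4: €6,060.00 / 0.097 = 62474.22680
PV of perpetuity: 62474.22680 / (1+0.097)^4 = 43139.42773
Total PV = 15250.88112 + 43139.42773 = 58390.30885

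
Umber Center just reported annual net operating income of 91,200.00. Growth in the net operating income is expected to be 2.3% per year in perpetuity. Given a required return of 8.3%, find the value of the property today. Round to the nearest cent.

1554960.00

D₁ = D₀ × (1 + g) = 91,200.00 × 1.023 = 93,297.6000
Growing perpetuity: P = D₁ / (r − g) = 93,297.6000 / (0.083 − 0.023) = 1,554,960.00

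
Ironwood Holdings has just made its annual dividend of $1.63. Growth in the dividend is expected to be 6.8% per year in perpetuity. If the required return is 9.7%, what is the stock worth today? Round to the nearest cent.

$60.03

D₁ = D₀ × (1 + g) = $1.63 × 1.068 = $1.7408
Growing perpetuity: P = D₁ / (r − g) = $1.7408 / (0.097 − 0.068) = $60.03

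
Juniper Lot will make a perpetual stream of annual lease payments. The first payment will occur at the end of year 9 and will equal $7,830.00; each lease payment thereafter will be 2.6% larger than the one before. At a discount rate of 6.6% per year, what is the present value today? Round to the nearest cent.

$117393.52

Value at end of year 8: C₁ / (r − g) = $7,830.00 / (0.066 − 0.026) = $195,750.0000
Discount to today: PV = $195,750.0000 / (1 + 0.066)^8 = $195,750.0000 / 1.667468 = $117,393.52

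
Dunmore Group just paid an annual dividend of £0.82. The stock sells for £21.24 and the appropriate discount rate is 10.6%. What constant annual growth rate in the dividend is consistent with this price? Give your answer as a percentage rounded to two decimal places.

P = D₀(1+g)/(r−g) ⇒ P(r−g) = D₀(1+g) ⇒ g(P+D₀) = P·r − D₀
g = (P·r − D₀)/(P + D₀) = (£21.24×0.106 − £0.82) / (£21.24 + £0.82) = 0.064888

6.49%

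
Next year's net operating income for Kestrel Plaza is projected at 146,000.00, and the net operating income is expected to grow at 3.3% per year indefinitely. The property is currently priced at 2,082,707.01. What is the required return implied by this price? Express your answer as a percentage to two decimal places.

10.31%

P = D₁/(r − g) ⇒ r = D₁/P + g = 146,000.0000/2,082,707.01 + 0.033 = 0.070101 + 0.033 = 0.103101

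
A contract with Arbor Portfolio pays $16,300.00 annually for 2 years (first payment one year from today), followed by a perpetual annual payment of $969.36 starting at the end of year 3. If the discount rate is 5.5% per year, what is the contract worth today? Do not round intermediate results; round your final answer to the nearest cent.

PV of 2-year annuity: $16,300.00 × [1 − (1+0.055)^−2] / 0.055 = 30095.01134
Perpetuity value at year 2: $969.36 / 0.055 = 17624.72727
PV of perpetuity: 17624.72727 / (1+0.055)^2 = 15834.97879
Total PV = 30095.01134 + 15834.97879 = 45929.99014

$45929.99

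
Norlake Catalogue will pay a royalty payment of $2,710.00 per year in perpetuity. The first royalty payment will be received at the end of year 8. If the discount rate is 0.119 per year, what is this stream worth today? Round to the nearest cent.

Value at end of year 7: C / r = $2,710.00 / 0.119 = $22,773.1092
Discount to today: PV = $22,773.1092 / (1 + 0.119)^7 = $22,773.1092 / 2.196902 = $10,366.01

$10366.01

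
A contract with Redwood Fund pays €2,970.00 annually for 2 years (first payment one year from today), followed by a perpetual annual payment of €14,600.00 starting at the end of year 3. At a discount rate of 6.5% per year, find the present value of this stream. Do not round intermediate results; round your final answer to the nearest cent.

€203441.50

PV of 2-year annuity: €2,970.00 × [1 − (1+0.065)^−2] / 0.065 = 5407.26046
Perpetuity value at year 2: €14,600.00 / 0.065 = 224615.38462
PV of perpetuity: 224615.38462 / (1+0.065)^2 = 198034.23890
Total PV = 5407.26046 + 198034.23890 = 203441.49936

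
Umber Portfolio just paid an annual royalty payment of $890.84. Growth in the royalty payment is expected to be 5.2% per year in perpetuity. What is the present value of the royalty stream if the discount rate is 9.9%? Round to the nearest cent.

D₁ = D₀ × (1 + g) = $890.84 × 1.052 = $937.1637
Growing perpetuity: P = D₁ / (r − g) = $937.1637 / (0.099 − 0.052) = $19,939.65

$19939.65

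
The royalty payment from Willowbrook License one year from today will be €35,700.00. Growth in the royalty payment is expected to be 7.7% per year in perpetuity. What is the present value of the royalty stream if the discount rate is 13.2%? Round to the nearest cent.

€649090.91

Growing perpetuity: P = D₁ / (r − g) = €35,700.0000 / (0.132 − 0.077) = €649,090.91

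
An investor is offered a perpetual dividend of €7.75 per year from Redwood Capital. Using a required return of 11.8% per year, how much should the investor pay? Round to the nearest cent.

Level perpetuity: PV = C / r = €7.75 / 0.118 = €65.68

€65.68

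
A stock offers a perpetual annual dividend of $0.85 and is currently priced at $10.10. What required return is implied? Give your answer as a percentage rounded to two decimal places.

P = C/r ⇒ r = C/P = $0.85/$10.10 = 0.084158

8.42%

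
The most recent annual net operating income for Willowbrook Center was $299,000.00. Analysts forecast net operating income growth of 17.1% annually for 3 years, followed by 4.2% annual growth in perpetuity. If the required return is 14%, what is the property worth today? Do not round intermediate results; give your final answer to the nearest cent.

$4392307.18

D_1 = 350129.00000
D_2 = 410001.05900
D_3 = 480111.24009
Terminal value at year 3: TV = D_3×(1+g_2)/(r−g_2) = 500275.91217/0.098 = 5104856.24666
P_0 = D_1/(1+r)^1 + D_2/(1+r)^2 + D_3/(1+r)^3 + TV/(1+r)^3
    = 307130.70175 + 315482.50154 + 324061.41167 + 3445632.56080 = 4392307.17576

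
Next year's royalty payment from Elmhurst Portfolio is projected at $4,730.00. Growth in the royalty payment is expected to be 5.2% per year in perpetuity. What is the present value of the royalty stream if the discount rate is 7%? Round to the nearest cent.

Growing perpetuity: P = D₁ / (r − g) = $4,730.0000 / (0.07 − 0.052) = $262,777.78

$262777.78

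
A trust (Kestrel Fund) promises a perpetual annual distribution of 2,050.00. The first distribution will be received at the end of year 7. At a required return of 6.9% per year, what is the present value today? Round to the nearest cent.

19908.50

Value at end of year 6: C / r = 2,050.00 / 0.069 = 29,710.1449
Discount to today: PV = 29,710.1449 / (1 + 0.069)^6 = 29,710.1449 / 1.492335 = 19,908.50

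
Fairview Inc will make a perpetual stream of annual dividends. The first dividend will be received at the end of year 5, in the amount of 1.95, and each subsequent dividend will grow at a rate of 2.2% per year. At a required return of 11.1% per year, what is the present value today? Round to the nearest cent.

14.38

Value at end of year 4: C₁ / (r − g) = 1.95 / (0.111 − 0.022) = 21.9101
Discount to today: PV = 21.9101 / (1 + 0.111)^4 = 21.9101 / 1.523548 = 14.38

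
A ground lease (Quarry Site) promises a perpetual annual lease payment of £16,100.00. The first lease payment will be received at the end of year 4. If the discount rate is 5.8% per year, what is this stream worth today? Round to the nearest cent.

£234390.97

Value at end of year 3: C / r = £16,100.00 / 0.058 = £277,586.2069
Discount to today: PV = £277,586.2069 / (1 + 0.058)^3 = £277,586.2069 / 1.184287 = £234,390.97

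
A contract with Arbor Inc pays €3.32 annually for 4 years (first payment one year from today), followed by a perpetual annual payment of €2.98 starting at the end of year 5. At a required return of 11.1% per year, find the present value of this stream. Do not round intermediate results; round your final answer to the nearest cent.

PV of 4-year annuity: €3.32 × [1 − (1+0.111)^−4] / 0.111 = 10.27817
Perpetuity value at year 4: €2.98 / 0.111 = 26.84685
PV of perpetuity: 26.84685 / (1+0.111)^4 = 17.62126
Total PV = 10.27817 + 17.62126 = 27.89943

€27.90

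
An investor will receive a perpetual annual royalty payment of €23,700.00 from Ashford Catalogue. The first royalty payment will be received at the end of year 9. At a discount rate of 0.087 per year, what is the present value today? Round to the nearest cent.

Value at end of year 8: C / r = €23,700.00 / 0.087 = €272,413.7931
Discount to today: PV = €272,413.7931 / (1 + 0.087)^8 = €272,413.7931 / 1.949110 = €139,763.17

€139763.17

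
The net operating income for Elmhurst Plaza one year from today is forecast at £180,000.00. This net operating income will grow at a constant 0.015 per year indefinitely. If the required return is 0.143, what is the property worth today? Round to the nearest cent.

£1406250.00

Growing perpetuity: P = D₁ / (r − g) = £180,000.0000 / (0.143 − 0.015) = £1,406,250.00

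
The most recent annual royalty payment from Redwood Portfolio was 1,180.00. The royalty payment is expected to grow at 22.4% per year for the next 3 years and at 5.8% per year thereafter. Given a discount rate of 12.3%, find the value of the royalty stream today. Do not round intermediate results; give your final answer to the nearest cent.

29084.85

D_1 = 1444.32000
D_2 = 1767.84768
D_3 = 2163.84556
Terminal value at year 3: TV = D_3×(1+g_2)/(r−g_2) = 2289.34860/0.065 = 35220.74774
P_0 = D_1/(1+r)^1 + D_2/(1+r)^2 + D_3/(1+r)^3 + TV/(1+r)^3
    = 1286.12645 + 1401.79766 + 1527.87207 + 24869.05616 = 29084.85233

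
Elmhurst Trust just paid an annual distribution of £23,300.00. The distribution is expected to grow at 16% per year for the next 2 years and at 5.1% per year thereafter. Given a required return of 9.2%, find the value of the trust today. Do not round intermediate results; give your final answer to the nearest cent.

D_1 = 27028.00000
D_2 = 31352.48000
Terminal value at year 2: TV = D_2×(1+g_2)/(r−g_2) = 32951.45648/0.041 = 803694.06049
P_0 = D_1/(1+r)^1 + D_2/(1+r)^2 + TV/(1+r)^2
    = 24750.91575 + 26292.18157 + 673977.62992 = 725020.72724

£725020.73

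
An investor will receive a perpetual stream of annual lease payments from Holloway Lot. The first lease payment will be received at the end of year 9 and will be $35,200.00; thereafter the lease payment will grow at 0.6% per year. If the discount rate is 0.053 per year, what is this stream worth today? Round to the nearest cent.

$495470.54

Value at end of year 8: C₁ / (r − g) = $35,200.00 / (0.053 − 0.006) = $748,936.1702
Discount to today: PV = $748,936.1702 / (1 + 0.053)^8 = $748,936.1702 / 1.511565 = $495,470.54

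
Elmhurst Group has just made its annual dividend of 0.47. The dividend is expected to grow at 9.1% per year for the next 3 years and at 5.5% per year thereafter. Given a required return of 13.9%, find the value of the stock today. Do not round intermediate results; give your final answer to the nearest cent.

6.48

D_1 = 0.51277
D_2 = 0.55943
D_3 = 0.61034
Terminal value at year 3: TV = D_3×(1+g_2)/(r−g_2) = 0.64391/0.084 = 7.66558
P_0 = D_1/(1+r)^1 + D_2/(1+r)^2 + D_3/(1+r)^3 + TV/(1+r)^3
    = 0.45019 + 0.43122 + 0.41305 + 5.18769 = 6.48215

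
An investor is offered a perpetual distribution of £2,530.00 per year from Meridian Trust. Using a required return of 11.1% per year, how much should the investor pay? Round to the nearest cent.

Level perpetuity: PV = C / r = £2,530.00 / 0.111 = £22,792.79

£22792.79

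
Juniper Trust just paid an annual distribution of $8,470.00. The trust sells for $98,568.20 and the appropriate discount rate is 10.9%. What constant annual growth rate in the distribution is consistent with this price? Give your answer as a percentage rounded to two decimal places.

2.12%

P = D₀(1+g)/(r−g) ⇒ P(r−g) = D₀(1+g) ⇒ g(P+D₀) = P·r − D₀
g = (P·r − D₀)/(P + D₀) = ($98,568.20×0.109 − $8,470.00) / ($98,568.20 + $8,470.00) = 0.021244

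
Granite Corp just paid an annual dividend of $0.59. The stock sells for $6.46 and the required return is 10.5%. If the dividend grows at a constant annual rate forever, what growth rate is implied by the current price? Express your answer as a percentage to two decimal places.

P = D₀(1+g)/(r−g) ⇒ P(r−g) = D₀(1+g) ⇒ g(P+D₀) = P·r − D₀
g = (P·r − D₀)/(P + D₀) = ($6.46×0.105 − $0.59) / ($6.46 + $0.59) = 0.012525

1.25%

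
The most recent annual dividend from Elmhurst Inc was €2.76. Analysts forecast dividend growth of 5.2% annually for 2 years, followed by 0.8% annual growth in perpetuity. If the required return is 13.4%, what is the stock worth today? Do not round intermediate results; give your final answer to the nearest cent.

D_1 = 2.90352
D_2 = 3.05450
Terminal value at year 2: TV = D_2×(1+g_2)/(r−g_2) = 3.07894/0.126 = 24.43602
P_0 = D_1/(1+r)^1 + D_2/(1+r)^2 + TV/(1+r)^2
    = 2.56042 + 2.37528 + 19.00222 = 23.93793

€23.94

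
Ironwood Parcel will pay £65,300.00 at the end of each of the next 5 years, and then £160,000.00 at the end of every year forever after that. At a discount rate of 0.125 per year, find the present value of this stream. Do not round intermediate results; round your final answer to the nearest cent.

£942814.18

PV of 5-year annuity: £65,300.00 × [1 − (1+0.125)^−5] / 0.125 = 232505.11270
Perpetuity value at year 5: £160,000.00 / 0.125 = 1280000.00000
PV of perpetuity: 1280000.00000 / (1+0.125)^5 = 710309.06535
Total PV = 232505.11270 + 710309.06535 = 942814.17806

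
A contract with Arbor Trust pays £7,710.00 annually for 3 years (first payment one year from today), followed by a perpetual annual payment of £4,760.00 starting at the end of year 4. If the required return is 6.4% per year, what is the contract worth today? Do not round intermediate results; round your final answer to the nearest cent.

PV of 3-year annuity: £7,710.00 × [1 − (1+0.064)^−3] / 0.064 = 20457.34690
Perpetuity value at year 3: £4,760.00 / 0.064 = 74375.00000
PV of perpetuity: 74375.00000 / (1+0.064)^3 = 61745.04264
Total PV = 20457.34690 + 61745.04264 = 82202.38954

£82202.39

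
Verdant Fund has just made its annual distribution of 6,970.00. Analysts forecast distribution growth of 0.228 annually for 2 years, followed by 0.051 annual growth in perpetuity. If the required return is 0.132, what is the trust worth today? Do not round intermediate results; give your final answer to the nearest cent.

D_1 = 8559.16000
D_2 = 10510.64848
Terminal value at year 2: TV = D_2×(1+g_2)/(r−g_2) = 11046.69155/0.081 = 136378.90806
P_0 = D_1/(1+r)^1 + D_2/(1+r)^2 + TV/(1+r)^2
    = 7561.09541 + 8202.31905 + 106427.62119 = 122191.03564

122191.04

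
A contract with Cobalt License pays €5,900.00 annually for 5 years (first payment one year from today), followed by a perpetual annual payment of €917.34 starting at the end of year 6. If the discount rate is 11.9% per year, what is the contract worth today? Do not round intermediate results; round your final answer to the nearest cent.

€25714.70

PV of 5-year annuity: €5,900.00 × [1 − (1+0.119)^−5] / 0.119 = 21320.97325
Perpetuity value at year 5: €917.34 / 0.119 = 7708.73950
PV of perpetuity: 7708.73950 / (1+0.119)^5 = 4393.72567
Total PV = 21320.97325 + 4393.72567 = 25714.69891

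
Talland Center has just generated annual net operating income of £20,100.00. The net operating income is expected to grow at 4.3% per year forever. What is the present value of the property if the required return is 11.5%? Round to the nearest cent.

£291170.83

D₁ = D₀ × (1 + g) = £20,100.00 × 1.043 = £20,964.3000
Growing perpetuity: P = D₁ / (r − g) = £20,964.3000 / (0.115 − 0.043) = £291,170.83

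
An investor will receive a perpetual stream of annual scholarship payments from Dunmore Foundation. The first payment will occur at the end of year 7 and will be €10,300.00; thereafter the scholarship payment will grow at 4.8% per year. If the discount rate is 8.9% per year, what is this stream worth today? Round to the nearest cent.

Value at end of year 6: C₁ / (r − g) = €10,300.00 / (0.089 − 0.048) = €251,219.5122
Discount to today: PV = €251,219.5122 / (1 + 0.089)^6 = €251,219.5122 / 1.667890 = €150,621.20

€150621.20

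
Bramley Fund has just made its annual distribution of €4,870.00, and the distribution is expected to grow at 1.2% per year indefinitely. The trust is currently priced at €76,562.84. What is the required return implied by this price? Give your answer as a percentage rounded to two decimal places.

D₁ = €4,870.00 × 1.012 = €4,928.4400
P = D₁/(r − g) ⇒ r = D₁/P + g = €4,928.4400/€76,562.84 + 0.012 = 0.064371 + 0.012 = 0.076371

7.64%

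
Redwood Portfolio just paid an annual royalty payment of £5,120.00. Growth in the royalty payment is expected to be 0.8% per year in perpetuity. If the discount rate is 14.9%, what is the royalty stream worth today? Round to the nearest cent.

D₁ = D₀ × (1 + g) = £5,120.00 × 1.008 = £5,160.9600
Growing perpetuity: P = D₁ / (r − g) = £5,160.9600 / (0.149 − 0.008) = £36,602.55

£36602.55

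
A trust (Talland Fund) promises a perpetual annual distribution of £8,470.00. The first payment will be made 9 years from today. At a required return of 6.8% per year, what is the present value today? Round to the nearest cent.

Value at end of year 8: C / r = £8,470.00 / 0.068 = £124,558.8235
Discount to today: PV = £124,558.8235 / (1 + 0.068)^8 = £124,558.8235 / 1.692661 = £73,587.57

£73587.57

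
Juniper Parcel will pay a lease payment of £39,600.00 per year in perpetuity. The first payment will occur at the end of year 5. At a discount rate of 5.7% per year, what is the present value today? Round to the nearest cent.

£556570.75

Value at end of year 4: C / r = £39,600.00 / 0.057 = £694,736.8421
Discount to today: PV = £694,736.8421 / (1 + 0.057)^4 = £694,736.8421 / 1.248245 = £556,570.75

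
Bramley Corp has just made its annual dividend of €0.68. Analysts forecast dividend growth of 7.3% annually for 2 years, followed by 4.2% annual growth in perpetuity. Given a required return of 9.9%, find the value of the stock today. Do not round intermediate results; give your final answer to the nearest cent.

€13.16

D_1 = 0.72964
D_2 = 0.78290
Terminal value at year 2: TV = D_2×(1+g_2)/(r−g_2) = 0.81579/0.057 = 14.31203
P_0 = D_1/(1+r)^1 + D_2/(1+r)^2 + TV/(1+r)^2
    = 0.66391 + 0.64821 + 11.84966 = 13.16178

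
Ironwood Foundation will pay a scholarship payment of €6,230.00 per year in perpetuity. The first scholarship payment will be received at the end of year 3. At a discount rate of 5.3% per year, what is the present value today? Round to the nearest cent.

Value at end of year 2: C / r = €6,230.00 / 0.053 = €117,547.1698
Discount to today: PV = €117,547.1698 / (1 + 0.053)^2 = €117,547.1698 / 1.108809 = €106,012.10

€106012.10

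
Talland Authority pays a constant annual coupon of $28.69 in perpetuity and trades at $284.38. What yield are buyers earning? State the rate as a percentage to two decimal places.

10.09%

P = C/r ⇒ r = C/P = $28.69/$284.38 = 0.100886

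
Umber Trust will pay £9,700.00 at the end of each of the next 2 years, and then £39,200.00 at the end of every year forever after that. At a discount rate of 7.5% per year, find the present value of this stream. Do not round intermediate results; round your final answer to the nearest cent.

£469697.49

PV of 2-year annuity: £9,700.00 × [1 − (1+0.075)^−2] / 0.075 = 17416.98215
Perpetuity value at year 2: £39,200.00 / 0.075 = 522666.66667
PV of perpetuity: 522666.66667 / (1+0.075)^2 = 452280.51199
Total PV = 17416.98215 + 452280.51199 = 469697.49414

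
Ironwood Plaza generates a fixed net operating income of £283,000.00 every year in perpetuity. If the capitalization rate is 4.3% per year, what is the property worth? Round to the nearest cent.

£6581395.35

Level perpetuity: PV = C / r = £283,000.00 / 0.043 = £6,581,395.35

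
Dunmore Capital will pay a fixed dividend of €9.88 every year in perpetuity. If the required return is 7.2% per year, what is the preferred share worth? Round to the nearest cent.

€137.22

Level perpetuity: PV = C / r = €9.88 / 0.072 = €137.22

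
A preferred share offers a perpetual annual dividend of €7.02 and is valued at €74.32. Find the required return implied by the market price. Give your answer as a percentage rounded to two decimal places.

P = C/r ⇒ r = C/P = €7.02/€74.32 = 0.094456

9.45%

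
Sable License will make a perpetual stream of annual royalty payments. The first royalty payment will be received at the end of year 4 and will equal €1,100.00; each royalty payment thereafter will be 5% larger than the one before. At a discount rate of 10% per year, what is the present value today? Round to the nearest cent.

Value at end of year 3: C₁ / (r − g) = €1,100.00 / (0.1 − 0.05) = €22,000.0000
Discount to today: PV = €22,000.0000 / (1 + 0.1)^3 = €22,000.0000 / 1.331000 = €16,528.93

€16528.93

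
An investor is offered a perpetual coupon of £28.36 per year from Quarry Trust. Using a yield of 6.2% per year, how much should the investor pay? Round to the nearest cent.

Level perpetuity: PV = C / r = £28.36 / 0.062 = £457.42

£457.42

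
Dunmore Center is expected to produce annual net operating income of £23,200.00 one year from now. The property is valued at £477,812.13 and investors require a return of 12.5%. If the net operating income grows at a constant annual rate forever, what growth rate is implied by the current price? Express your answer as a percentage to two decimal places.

7.64%

P = D₁/(r−g) ⇒ g = r − D₁/P = 0.125 − £23,200.00/£477,812.13 = 0.076445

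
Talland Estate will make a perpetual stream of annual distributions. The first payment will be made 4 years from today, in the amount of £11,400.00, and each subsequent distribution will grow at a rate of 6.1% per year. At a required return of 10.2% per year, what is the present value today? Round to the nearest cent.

Value at end of year 3: C₁ / (r − g) = £11,400.00 / (0.102 − 0.061) = £278,048.7805
Discount to today: PV = £278,048.7805 / (1 + 0.102)^3 = £278,048.7805 / 1.338273 = £207,766.83

£207766.83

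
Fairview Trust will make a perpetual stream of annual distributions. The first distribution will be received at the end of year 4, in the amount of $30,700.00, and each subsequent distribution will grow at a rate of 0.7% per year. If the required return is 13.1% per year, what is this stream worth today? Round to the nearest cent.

$171131.07

Value at end of year 3: C₁ / (r − g) = $30,700.00 / (0.131 − 0.007) = $247,580.6452
Discount to today: PV = $247,580.6452 / (1 + 0.131)^3 = $247,580.6452 / 1.446731 = $171,131.07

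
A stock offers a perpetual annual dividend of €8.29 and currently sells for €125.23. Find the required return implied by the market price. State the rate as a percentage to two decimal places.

P = C/r ⇒ r = C/P = €8.29/€125.23 = 0.066198

6.62%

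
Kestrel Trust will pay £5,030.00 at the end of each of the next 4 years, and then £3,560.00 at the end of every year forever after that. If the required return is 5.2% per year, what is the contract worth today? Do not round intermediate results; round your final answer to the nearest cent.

PV of 4-year annuity: £5,030.00 × [1 − (1+0.052)^−4] / 0.052 = 17753.57839
Perpetuity value at year 4: £3,560.00 / 0.052 = 68461.53846
PV of perpetuity: 68461.53846 / (1+0.052)^4 = 55896.38159
Total PV = 17753.57839 + 55896.38159 = 73649.95998

£73649.96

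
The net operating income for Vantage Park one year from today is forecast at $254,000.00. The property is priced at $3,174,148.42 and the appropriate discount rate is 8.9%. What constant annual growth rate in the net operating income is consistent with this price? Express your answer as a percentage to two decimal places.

P = D₁/(r−g) ⇒ g = r − D₁/P = 0.089 − $254,000.00/$3,174,148.42 = 0.008979

0.90%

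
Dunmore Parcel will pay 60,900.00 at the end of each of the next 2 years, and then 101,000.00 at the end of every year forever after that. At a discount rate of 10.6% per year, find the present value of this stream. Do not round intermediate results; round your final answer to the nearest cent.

PV of 2-year annuity: 60,900.00 × [1 − (1+0.106)^−2] / 0.106 = 104849.26866
Perpetuity value at year 2: 101,000.00 / 0.106 = 952830.18868
PV of perpetuity: 952830.18868 / (1+0.106)^2 = 778942.23901
Total PV = 104849.26866 + 778942.23901 = 883791.50767

883791.51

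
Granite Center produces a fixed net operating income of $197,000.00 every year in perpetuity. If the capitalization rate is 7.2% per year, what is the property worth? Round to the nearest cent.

$2736111.11

Level perpetuity: PV = C / r = $197,000.00 / 0.072 = $2,736,111.11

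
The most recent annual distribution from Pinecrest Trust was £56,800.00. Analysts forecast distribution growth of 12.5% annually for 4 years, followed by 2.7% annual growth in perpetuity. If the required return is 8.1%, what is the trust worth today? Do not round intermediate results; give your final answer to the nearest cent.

£1518442.23

D_1 = 63900.00000
D_2 = 71887.50000
D_3 = 80873.43750
D_4 = 90982.61719
Terminal value at year 4: TV = D_4×(1+g_2)/(r−g_2) = 93439.14785/0.054 = 1730354.58984
P_0 = D_1/(1+r)^1 + D_2/(1+r)^2 + D_3/(1+r)^3 + D_4/(1+r)^4 + TV/(1+r)^4
    = 59111.93340 + 61517.96954 + 64021.93869 + 66627.82704 + 1267162.56243 = 1518442.23110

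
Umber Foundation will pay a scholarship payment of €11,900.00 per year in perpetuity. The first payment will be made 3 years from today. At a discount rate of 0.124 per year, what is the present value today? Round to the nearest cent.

Value at end of year 2: C / r = €11,900.00 / 0.124 = €95,967.7419
Discount to today: PV = €95,967.7419 / (1 + 0.124)^2 = €95,967.7419 / 1.263376 = €75,961.35

€75961.35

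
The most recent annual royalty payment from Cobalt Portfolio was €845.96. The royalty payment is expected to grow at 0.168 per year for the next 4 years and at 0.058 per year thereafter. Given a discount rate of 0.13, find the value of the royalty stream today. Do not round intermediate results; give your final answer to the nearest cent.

€17867.34

D_1 = 988.08128
D_2 = 1154.07894
D_3 = 1347.96420
D_4 = 1574.42218
Terminal value at year 4: TV = D_4×(1+g_2)/(r−g_2) = 1665.73867/0.072 = 23135.25927
P_0 = D_1/(1+r)^1 + D_2/(1+r)^2 + D_3/(1+r)^3 + D_4/(1+r)^4 + TV/(1+r)^4
    = 874.40821 + 903.81309 + 934.20680 + 965.62261 + 14189.28778 = 17867.33850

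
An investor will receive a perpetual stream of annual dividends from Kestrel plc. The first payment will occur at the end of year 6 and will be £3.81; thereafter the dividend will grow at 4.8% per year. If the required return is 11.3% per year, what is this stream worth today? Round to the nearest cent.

Value at end of year 5: C₁ / (r − g) = £3.81 / (0.113 − 0.048) = £58.6154
Discount to today: PV = £58.6154 / (1 + 0.113)^5 = £58.6154 / 1.707953 = £34.32

£34.32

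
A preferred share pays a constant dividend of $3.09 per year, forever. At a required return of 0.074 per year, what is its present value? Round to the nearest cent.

Level perpetuity: PV = C / r = $3.09 / 0.074 = $41.76

$41.76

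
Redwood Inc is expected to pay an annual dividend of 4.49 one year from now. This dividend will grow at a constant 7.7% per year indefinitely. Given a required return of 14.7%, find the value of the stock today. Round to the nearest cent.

64.14

Growing perpetuity: P = D₁ / (r − g) = 4.4900 / (0.147 − 0.077) = 64.14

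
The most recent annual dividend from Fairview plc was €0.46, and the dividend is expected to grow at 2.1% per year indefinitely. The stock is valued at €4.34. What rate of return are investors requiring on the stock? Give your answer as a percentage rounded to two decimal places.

12.92%

D₁ = €0.46 × 1.021 = €0.4697
P = D₁/(r − g) ⇒ r = D₁/P + g = €0.4697/€4.34 + 0.021 = 0.108217 + 0.021 = 0.129217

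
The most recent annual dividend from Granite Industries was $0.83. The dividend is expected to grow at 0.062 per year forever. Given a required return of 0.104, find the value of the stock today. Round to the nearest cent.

$20.99

D₁ = D₀ × (1 + g) = $0.83 × 1.062 = $0.8815
Growing perpetuity: P = D₁ / (r − g) = $0.8815 / (0.104 − 0.062) = $20.99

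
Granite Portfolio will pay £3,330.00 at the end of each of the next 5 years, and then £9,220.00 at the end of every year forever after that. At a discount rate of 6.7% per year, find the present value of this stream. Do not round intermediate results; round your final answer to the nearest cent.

PV of 5-year annuity: £3,330.00 × [1 − (1+0.067)^−5] / 0.067 = 13764.03626
Perpetuity value at year 5: £9,220.00 / 0.067 = 137611.94030
PV of perpetuity: 137611.94030 / (1+0.067)^5 = 99502.50658
Total PV = 13764.03626 + 99502.50658 = 113266.54283

£113266.54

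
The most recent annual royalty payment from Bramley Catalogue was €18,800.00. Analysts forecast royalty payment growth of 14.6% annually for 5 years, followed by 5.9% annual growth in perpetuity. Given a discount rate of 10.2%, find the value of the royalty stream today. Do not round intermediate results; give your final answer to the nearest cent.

D_1 = 21544.80000
D_2 = 24690.34080
D_3 = 28295.13056
D_4 = 32426.21962
D_5 = 37160.44768
Terminal value at year 5: TV = D_5×(1+g_2)/(r−g_2) = 39352.91410/0.043 = 915184.04873
P_0 = D_1/(1+r)^1 + D_2/(1+r)^2 + D_3/(1+r)^3 + D_4/(1+r)^4 + D_5/(1+r)^5 + TV/(1+r)^5
    = 19550.63521 + 20331.24133 + 21143.01503 + 21987.20075 + 22865.09262 + 563119.37395 = 668996.55890

€668996.56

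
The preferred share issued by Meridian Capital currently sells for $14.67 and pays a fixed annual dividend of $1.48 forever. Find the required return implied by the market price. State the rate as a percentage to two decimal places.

10.09%

P = C/r ⇒ r = C/P = $1.48/$14.67 = 0.100886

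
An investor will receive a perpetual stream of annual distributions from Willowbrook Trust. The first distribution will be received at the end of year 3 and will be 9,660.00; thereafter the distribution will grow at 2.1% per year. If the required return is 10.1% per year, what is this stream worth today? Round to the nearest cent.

Value at end of year 2: C₁ / (r − g) = 9,660.00 / (0.101 − 0.021) = 120,750.0000
Discount to today: PV = 120,750.0000 / (1 + 0.101)^2 = 120,750.0000 / 1.212201 = 99,612.19

99612.19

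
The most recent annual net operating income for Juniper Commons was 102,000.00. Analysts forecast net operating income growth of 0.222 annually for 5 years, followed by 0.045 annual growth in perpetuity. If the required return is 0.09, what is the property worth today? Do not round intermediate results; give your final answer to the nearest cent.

4923010.20

D_1 = 124644.00000
D_2 = 152314.96800
D_3 = 186128.89090
D_4 = 227449.50467
D_5 = 277943.29471
Terminal value at year 5: TV = D_5×(1+g_2)/(r−g_2) = 290450.74297/0.045 = 6454460.95500
P_0 = D_1/(1+r)^1 + D_2/(1+r)^2 + D_3/(1+r)^3 + D_4/(1+r)^4 + D_5/(1+r)^5 + TV/(1+r)^5
    = 114352.29358 + 128200.46124 + 143725.65471 + 161130.96336 + 180644.07084 + 4194956.75629 = 4923010.20002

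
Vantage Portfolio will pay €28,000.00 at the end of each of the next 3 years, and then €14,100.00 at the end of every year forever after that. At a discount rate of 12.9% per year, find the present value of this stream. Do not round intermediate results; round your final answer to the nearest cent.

€142178.16

PV of 3-year annuity: €28,000.00 × [1 − (1+0.129)^−3] / 0.129 = 66224.69275
Perpetuity value at year 3: €14,100.00 / 0.129 = 109302.32558
PV of perpetuity: 109302.32558 / (1+0.129)^3 = 75953.46245
Total PV = 66224.69275 + 75953.46245 = 142178.15520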